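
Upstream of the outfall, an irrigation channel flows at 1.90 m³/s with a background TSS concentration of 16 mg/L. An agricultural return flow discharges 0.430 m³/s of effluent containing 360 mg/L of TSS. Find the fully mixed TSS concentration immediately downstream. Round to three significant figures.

Conservation of mass: C = (1.900·16.00 + 0.4300·360.0) / 2.330 = 185.2/2.330 = 79.48 mg/L.

79.5 mg/L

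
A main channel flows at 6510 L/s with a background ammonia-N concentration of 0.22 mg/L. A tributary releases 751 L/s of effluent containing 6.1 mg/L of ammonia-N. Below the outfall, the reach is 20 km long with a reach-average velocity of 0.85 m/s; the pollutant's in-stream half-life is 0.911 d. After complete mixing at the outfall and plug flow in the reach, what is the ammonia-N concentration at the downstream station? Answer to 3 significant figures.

Mixed concentration C = ΣQC/ΣQ = (6510·0.2200 + 751.0·6.100) / 7261 = 6013/7261 = 0.8282 mg/L.
Travel time t = 20·1000 / 0.85 = 23530 s = 6.536 h.
Half-life 0.911 d → k = ln 2 / 0.911 = 0.7609 d⁻¹.
After decay, C = 0.8282 × e^(−kt) = 0.8282 × 0.8129 = 0.6732 mg/L.

0.673 mg/L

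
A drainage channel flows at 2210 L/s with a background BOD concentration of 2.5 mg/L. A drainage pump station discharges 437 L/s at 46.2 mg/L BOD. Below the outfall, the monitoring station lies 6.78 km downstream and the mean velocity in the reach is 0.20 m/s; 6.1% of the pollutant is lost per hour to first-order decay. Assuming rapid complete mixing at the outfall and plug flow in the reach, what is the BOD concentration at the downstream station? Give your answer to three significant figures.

5.37 mg/L

Flow-weighted average: C = (2210·2.500 + 437.0·46.20) / 2647 = 25710/2647 = 9.715 mg/L.
Travel time t = 6.78·1000 / 0.20 = 33900 s = 9.417 h.
6.1%/h lost → k = −ln(1 − 0.061) = 0.06294 h⁻¹.
Decay over the reach: 9.715·exp(−kt) = 9.715·0.5528 = 5.371 mg/L.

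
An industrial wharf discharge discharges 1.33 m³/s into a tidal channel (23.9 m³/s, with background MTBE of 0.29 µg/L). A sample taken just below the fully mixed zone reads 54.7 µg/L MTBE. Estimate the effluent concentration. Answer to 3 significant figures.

1030 µg/L

Mass balance: 23.90·0.2900 + 1.330·Cₑ = 25.23·54.70
→ Cₑ = (25.23·54.70 − 23.90·0.2900) / 1.330 = 1032 µg/L.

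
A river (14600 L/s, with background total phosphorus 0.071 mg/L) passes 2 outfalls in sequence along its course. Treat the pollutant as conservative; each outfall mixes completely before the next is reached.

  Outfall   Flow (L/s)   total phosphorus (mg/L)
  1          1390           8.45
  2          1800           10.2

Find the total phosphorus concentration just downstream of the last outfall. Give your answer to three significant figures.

1.75 mg/L

After outfall 1: Q = 14600 + 1390 = 15990 L/s; C = (14600·0.07100 + 1390·8.450)/15990 = 0.7994 mg/L.
After outfall 2: Q = 15990 + 1800 = 17790 L/s; C = (15990·0.7994 + 1800·10.20)/17790 = 1.751 mg/L.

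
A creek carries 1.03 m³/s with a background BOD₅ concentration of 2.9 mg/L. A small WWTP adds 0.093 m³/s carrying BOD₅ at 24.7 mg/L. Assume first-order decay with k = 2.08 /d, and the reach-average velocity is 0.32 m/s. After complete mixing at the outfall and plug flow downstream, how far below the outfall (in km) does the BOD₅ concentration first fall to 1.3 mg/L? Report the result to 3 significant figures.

Flow-weighted average: C = (1.030·2.900 + 0.09300·24.70) / 1.123 = 5.284/1.123 = 4.705 mg/L.
Set 4.705·exp(−k·t) = 1.3 → t = ln(4.705/1.3)/k = 53430 s = 14.84 h.
Distance = v·t = 0.32·53430 = 17100 m = 17.10 km.

17.1 km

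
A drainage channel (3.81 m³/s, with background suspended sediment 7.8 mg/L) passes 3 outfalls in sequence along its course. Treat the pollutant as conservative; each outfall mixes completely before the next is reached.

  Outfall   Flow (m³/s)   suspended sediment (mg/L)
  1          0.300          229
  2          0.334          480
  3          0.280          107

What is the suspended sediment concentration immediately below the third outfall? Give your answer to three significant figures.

Below outfall 1: Q → 4.110 m³/s, C = (3.810·7.800 + 0.3000·229.0)/4.110 = 23.95 mg/L.
Below outfall 2: Q → 4.444 m³/s, C = (4.110·23.95 + 0.3340·480.0)/4.444 = 58.22 mg/L.
Below outfall 3: Q → 4.724 m³/s, C = (4.444·58.22 + 0.2800·107.0)/4.724 = 61.11 mg/L.

61.1 mg/L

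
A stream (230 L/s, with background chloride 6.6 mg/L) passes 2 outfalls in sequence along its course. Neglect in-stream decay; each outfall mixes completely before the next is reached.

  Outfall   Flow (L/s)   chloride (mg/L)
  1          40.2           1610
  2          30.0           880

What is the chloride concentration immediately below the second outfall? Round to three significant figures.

309 mg/L

Below outfall 1: Q → 270.2 L/s, C = (230.0·6.600 + 40.20·1610)/270.2 = 245.2 mg/L.
Below outfall 2: Q → 300.2 L/s, C = (270.2·245.2 + 30.00·880.0)/300.2 = 308.6 mg/L.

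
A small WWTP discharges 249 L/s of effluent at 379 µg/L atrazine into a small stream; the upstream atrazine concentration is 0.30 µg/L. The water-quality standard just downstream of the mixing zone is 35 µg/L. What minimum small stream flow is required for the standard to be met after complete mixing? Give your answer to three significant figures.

2470 L/s

Set C_mix = 35: (Q·0.3000 + 249.0·379.0) / (Q + 249.0) = 35
→ Q = 249.0·(379.0 − 35)/(35 − 0.3000) = 2468 L/s.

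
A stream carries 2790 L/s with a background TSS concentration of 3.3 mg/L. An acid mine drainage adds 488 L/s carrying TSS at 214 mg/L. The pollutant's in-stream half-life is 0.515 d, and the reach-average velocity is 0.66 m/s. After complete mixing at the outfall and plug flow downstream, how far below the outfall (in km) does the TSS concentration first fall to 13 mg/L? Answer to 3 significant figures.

Mixed concentration C = ΣQC/ΣQ = (2790·3.300 + 488.0·214.0) / 3278 = 113600/3278 = 34.67 mg/L.
Half-life 0.515 d → k = ln 2 / 0.515 = 1.346 d⁻¹.
Set 34.67·exp(−k·t) = 13 → t = ln(34.67/13)/k = 62960 s = 17.49 h.
Distance = v·t = 0.66·62960 = 41560 m = 41.56 km.

41.6 km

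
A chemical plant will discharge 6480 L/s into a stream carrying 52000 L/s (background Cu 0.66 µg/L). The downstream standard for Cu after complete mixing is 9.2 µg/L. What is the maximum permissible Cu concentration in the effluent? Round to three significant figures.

At the limit, (Qr·Cr + Qe·Cₑ)/(Qr + Qe) = 9.2:
Cₑ = (58480·9.2 − 52000·0.6600) / 6480 = 77.73 µg/L.

77.7 µg/L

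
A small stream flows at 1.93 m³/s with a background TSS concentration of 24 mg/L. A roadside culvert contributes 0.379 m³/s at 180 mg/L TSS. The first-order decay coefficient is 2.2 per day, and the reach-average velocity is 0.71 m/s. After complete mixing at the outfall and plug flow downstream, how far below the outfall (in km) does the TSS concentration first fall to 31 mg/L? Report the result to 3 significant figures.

Mixed concentration C = ΣQC/ΣQ = (1.930·24.00 + 0.3790·180.0) / 2.309 = 114.5/2.309 = 49.61 mg/L.
Set 49.61·exp(−k·t) = 31 → t = ln(49.61/31)/k = 18460 s = 5.129 h.
Distance = v·t = 0.71·18460 = 13110 m = 13.11 km.

13.1 km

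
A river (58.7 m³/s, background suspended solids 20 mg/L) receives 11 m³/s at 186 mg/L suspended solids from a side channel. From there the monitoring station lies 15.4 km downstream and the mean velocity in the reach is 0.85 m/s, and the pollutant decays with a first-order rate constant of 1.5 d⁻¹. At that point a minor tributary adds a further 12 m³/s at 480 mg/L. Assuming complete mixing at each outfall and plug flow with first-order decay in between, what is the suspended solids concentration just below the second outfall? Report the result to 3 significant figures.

Mixed concentration C = ΣQC/ΣQ = (58.70·20.00 + 11.00·186.0) / 69.70 = 3220/69.70 = 46.20 mg/L; combined flow 69.70 m³/s.
Travel time t = 15.4·1000 / 0.85 = 18120 s = 5.033 h.
Applying C = C₀e^(−kt): 46.20 × 0.7301 = 33.73 mg/L.
At the second outfall, C = (69.70·33.73 + 12.00·480.0) / (69.70 + 12.00) = 99.28 mg/L.

99.3 mg/L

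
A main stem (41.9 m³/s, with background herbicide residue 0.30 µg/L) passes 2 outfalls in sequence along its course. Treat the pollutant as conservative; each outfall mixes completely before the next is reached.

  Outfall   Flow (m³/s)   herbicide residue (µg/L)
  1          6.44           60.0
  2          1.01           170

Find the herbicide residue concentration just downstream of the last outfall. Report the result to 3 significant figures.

11.6 µg/L

After outfall 1: Q = 41.90 + 6.440 = 48.34 m³/s; C = (41.90·0.3000 + 6.440·60.00)/48.34 = 8.253 µg/L.
After outfall 2: Q = 48.34 + 1.010 = 49.35 m³/s; C = (48.34·8.253 + 1.010·170.0)/49.35 = 11.56 µg/L.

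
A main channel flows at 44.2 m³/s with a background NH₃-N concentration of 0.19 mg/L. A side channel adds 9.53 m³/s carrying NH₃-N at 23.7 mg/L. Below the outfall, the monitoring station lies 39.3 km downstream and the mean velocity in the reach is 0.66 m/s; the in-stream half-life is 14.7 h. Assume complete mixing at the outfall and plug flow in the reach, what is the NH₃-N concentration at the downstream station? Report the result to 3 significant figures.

After mixing, C = (44.20·0.1900 + 9.530·23.70) / 53.73 = 234.3/53.73 = 4.360 mg/L.
Travel time t = 39.3·1000 / 0.66 = 59550 s = 16.54 h.
Half-life 14.7 h → k = ln 2 / 14.7 = 0.04715 h⁻¹ = 1.132 d⁻¹.
Decay over the reach: 4.360·exp(−kt) = 4.360·0.4584 = 1.999 mg/L.

2.00 mg/L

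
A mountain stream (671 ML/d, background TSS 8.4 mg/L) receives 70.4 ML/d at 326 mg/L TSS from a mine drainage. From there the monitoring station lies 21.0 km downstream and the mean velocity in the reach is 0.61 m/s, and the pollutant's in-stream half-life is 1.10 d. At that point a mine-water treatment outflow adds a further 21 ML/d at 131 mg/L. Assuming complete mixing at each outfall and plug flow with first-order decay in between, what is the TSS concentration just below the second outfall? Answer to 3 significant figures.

32.8 mg/L

Mixed concentration C = ΣQC/ΣQ = (671.0·8.400 + 70.40·326.0) / 741.4 = 28590/741.4 = 38.56 mg/L; combined flow 741.4 ML/d.
Travel time t = 21.0·1000 / 0.61 = 34430 s = 9.563 h.
Half-life 1.10 d → k = ln 2 / 1.10 = 0.6301 d⁻¹.
Applying C = C₀e^(−kt): 38.56 × 0.7780 = 30.00 mg/L.
At the second outfall, C = (741.4·30.00 + 21.00·131.0) / (741.4 + 21.00) = 32.78 mg/L.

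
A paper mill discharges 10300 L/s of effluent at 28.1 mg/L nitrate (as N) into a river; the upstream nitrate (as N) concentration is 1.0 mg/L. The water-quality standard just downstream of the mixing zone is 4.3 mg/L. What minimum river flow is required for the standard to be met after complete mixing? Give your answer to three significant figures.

Set C_mix = 4.3: (Q·1.000 + 10300·28.10) / (Q + 10300) = 4.3
→ Q = 10300·(28.10 − 4.3)/(4.3 − 1.000) = 74280 L/s.

74300 L/s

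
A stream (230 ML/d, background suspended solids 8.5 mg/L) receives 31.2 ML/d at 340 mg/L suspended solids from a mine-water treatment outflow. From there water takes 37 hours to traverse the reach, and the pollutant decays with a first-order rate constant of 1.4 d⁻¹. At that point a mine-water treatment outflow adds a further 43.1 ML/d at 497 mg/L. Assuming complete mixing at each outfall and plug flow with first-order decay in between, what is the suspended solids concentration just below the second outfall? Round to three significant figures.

75.2 mg/L

Mixed concentration C = ΣQC/ΣQ = (230.0·8.500 + 31.20·340.0) / 261.2 = 12560/261.2 = 48.10 mg/L; combined flow 261.2 ML/d.
After decay, C = 48.10 × e^(−kt) = 48.10 × 0.1155 = 5.556 mg/L.
Second outfall: C = (261.2·5.556 + 43.10·497.0)/304.3 = 75.16 mg/L.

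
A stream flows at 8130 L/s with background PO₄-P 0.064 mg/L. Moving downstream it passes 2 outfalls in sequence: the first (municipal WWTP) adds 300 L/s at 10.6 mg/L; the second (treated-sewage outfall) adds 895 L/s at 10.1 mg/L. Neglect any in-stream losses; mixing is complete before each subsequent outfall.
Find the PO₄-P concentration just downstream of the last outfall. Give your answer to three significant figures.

1.37 mg/L

Outfall 1: combined Q = 8430 L/s; C = (8130·0.06400 + 300.0·10.60)/8430 = 0.4389 mg/L.
Outfall 2: combined Q = 9325 L/s; C = (8430·0.4389 + 895.0·10.10)/9325 = 1.366 mg/L.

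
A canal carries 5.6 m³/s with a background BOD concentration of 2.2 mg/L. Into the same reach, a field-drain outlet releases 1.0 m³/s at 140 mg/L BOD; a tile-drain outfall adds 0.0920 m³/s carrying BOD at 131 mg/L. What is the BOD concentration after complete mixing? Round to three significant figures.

Mixed concentration C = ΣQC/ΣQ = (5.600·2.200 + 1.000·140.0 + 0.09200·131.0) / 6.692 = 164.4/6.692 = 24.56 mg/L.

24.6 mg/L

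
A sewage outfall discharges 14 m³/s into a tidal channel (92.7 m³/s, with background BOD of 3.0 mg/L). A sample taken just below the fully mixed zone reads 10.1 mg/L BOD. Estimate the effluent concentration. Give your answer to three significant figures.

57.1 mg/L

Mass balance: 92.70·3.000 + 14.00·Cₑ = 106.7·10.10
→ Cₑ = (106.7·10.10 − 92.70·3.000) / 14.00 = 57.11 mg/L.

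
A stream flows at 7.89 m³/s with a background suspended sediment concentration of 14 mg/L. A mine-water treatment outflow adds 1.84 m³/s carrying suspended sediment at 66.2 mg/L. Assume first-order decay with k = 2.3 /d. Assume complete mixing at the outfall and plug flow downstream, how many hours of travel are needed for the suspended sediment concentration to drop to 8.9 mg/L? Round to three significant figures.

10.3 h

Mixed concentration C = ΣQC/ΣQ = (7.890·14.00 + 1.840·66.20) / 9.730 = 232.3/9.730 = 23.87 mg/L.
23.87·exp(−k·t) = 8.9 → t = ln(23.87/8.9)/k = 37060 s = 10.30 h.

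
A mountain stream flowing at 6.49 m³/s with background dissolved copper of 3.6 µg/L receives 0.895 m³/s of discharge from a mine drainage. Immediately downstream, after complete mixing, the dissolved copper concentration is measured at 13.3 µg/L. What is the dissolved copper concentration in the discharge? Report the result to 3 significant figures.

Mass balance: 6.490·3.600 + 0.8950·Cₑ = 7.385·13.30
→ Cₑ = (7.385·13.30 − 6.490·3.600) / 0.8950 = 83.64 µg/L.

83.6 µg/L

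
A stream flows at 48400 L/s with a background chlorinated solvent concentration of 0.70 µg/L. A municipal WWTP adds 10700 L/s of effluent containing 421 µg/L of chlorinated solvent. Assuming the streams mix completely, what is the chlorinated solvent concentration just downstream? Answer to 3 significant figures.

Mass balance: C = (48400·0.7000 + 10700·421.0) / 59100 = 4539000/59100 = 76.79 µg/L.

76.8 µg/L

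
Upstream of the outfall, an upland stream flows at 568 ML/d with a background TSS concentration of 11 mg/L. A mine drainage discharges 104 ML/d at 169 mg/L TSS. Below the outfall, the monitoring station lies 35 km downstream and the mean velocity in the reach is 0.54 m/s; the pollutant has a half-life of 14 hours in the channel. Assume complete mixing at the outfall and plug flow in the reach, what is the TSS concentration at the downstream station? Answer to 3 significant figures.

14.5 mg/L

After mixing, C = (568.0·11.00 + 104.0·169.0) / 672.0 = 23820/672.0 = 35.45 mg/L.
Travel time t = 35·1000 / 0.54 = 64810 s = 18.00 h.
Half-life 14 h → k = ln 2 / 14 = 0.04951 h⁻¹ = 1.188 d⁻¹.
First-order decay: C = 35.45·exp(−k·t) = 35.45·0.4101 = 14.54 mg/L.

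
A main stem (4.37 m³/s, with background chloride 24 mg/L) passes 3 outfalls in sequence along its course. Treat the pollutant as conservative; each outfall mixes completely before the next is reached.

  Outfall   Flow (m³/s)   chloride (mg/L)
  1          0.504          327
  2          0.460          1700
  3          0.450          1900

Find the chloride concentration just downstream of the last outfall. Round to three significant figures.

Below outfall 1: Q → 4.874 m³/s, C = (4.370·24.00 + 0.5040·327.0)/4.874 = 55.33 mg/L.
Below outfall 2: Q → 5.334 m³/s, C = (4.874·55.33 + 0.4600·1700)/5.334 = 197.2 mg/L.
Below outfall 3: Q → 5.784 m³/s, C = (5.334·197.2 + 0.4500·1900)/5.784 = 329.6 mg/L.

330 mg/L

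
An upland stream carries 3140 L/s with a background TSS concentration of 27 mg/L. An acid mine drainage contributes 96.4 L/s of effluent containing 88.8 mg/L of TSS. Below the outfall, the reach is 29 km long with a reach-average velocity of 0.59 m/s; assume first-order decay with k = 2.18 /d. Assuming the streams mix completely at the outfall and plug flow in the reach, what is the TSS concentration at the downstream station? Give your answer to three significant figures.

8.34 mg/L

Conservation of mass: C = (3140·27.00 + 96.40·88.80) / 3236 = 93340/3236 = 28.84 mg/L.
Travel time t = 29·1000 / 0.59 = 49150 s = 13.65 h.
First-order decay: C = 28.84·exp(−k·t) = 28.84·0.2893 = 8.344 mg/L.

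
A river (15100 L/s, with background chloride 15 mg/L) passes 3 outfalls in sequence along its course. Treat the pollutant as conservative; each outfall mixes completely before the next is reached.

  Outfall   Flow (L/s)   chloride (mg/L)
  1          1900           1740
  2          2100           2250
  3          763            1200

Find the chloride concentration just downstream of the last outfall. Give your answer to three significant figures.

462 mg/L

Below outfall 1: Q → 17000 L/s, C = (15100·15.00 + 1900·1740)/17000 = 207.8 mg/L.
Below outfall 2: Q → 19100 L/s, C = (17000·207.8 + 2100·2250)/19100 = 432.3 mg/L.
Below outfall 3: Q → 19860 L/s, C = (19100·432.3 + 763.0·1200)/19860 = 461.8 mg/L.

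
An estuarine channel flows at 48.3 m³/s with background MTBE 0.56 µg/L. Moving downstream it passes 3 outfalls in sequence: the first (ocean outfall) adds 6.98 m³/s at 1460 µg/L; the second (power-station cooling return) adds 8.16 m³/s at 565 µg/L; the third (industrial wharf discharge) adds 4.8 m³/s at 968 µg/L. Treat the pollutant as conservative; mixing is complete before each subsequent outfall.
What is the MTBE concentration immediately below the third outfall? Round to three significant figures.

285 µg/L

After outfall 1: Q = 48.30 + 6.980 = 55.28 m³/s; C = (48.30·0.5600 + 6.980·1460)/55.28 = 184.8 µg/L.
After outfall 2: Q = 55.28 + 8.160 = 63.44 m³/s; C = (55.28·184.8 + 8.160·565.0)/63.44 = 233.7 µg/L.
After outfall 3: Q = 63.44 + 4.800 = 68.24 m³/s; C = (63.44·233.7 + 4.800·968.0)/68.24 = 285.4 µg/L.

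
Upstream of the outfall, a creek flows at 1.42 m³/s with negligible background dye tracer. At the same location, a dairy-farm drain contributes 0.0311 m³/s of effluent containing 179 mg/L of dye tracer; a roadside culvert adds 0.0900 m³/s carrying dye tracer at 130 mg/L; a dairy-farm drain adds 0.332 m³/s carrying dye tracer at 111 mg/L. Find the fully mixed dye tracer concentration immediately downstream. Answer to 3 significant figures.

After mixing, C = (1.420·0 + 0.03110·179.0 + 0.09000·130.0 + 0.3320·111.0) / 1.873 = 54.12/1.873 = 28.89 mg/L.

28.9 mg/L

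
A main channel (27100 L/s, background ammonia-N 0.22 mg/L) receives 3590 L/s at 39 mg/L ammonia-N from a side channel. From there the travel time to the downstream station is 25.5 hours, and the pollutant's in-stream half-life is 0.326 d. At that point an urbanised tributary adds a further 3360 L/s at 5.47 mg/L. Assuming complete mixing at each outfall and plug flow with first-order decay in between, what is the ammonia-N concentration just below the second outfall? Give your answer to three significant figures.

After mixing, C = (27100·0.2200 + 3590·39.00) / 30690 = 146000/30690 = 4.756 mg/L; combined flow 30690 L/s.
Half-life 0.326 d → k = ln 2 / 0.326 = 2.126 d⁻¹.
Applying C = C₀e^(−kt): 4.756 × 0.1044 = 0.4968 mg/L.
At the second outfall, C = (30690·0.4968 + 3360·5.470) / (30690 + 3360) = 0.9875 mg/L.

0.988 mg/L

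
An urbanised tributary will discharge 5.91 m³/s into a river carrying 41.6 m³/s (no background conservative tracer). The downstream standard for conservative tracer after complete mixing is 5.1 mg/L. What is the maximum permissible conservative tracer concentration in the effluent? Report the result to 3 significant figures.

41.0 mg/L

At the limit, (Qr·Cr + Qe·Cₑ)/(Qr + Qe) = 5.1:
Cₑ = (47.51·5.1 − 41.60·0) / 5.910 = 41.00 mg/L.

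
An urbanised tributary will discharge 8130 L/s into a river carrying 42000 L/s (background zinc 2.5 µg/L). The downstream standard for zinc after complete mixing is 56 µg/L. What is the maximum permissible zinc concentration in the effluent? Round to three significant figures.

At the limit, (Qr·Cr + Qe·Cₑ)/(Qr + Qe) = 56:
Cₑ = (50130·56 − 42000·2.500) / 8130 = 332.4 µg/L.

332 µg/L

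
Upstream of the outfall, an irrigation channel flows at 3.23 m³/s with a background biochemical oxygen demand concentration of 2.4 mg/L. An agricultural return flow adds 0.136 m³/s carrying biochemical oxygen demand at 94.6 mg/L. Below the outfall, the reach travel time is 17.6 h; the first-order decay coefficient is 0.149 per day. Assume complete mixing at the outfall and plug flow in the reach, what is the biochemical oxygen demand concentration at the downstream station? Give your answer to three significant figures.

5.49 mg/L

Mass balance: C = (3.230·2.400 + 0.1360·94.60) / 3.366 = 20.62/3.366 = 6.125 mg/L.
First-order decay: C = 6.125·exp(−k·t) = 6.125·0.8965 = 5.491 mg/L.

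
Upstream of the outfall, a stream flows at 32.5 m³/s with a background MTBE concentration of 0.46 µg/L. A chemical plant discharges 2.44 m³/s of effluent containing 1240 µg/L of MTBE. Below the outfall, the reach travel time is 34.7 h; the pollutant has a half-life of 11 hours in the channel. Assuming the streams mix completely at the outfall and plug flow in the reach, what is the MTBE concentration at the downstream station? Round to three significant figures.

Mixed concentration C = ΣQC/ΣQ = (32.50·0.4600 + 2.440·1240) / 34.94 = 3041/34.94 = 87.02 µg/L.
Half-life 11 h → k = ln 2 / 11 = 0.06301 h⁻¹ = 1.512 d⁻¹.
After decay, C = 87.02 × e^(−kt) = 87.02 × 0.1123 = 9.773 µg/L.

9.77 µg/L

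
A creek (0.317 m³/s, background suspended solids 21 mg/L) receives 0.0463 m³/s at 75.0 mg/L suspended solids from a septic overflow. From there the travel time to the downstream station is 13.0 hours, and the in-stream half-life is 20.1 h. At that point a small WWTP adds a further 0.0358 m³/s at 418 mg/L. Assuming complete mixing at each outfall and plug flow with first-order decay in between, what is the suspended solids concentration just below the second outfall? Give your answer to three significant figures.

53.7 mg/L

Conservation of mass: C = (0.3170·21.00 + 0.04630·75.00) / 0.3633 = 10.13/0.3633 = 27.88 mg/L; combined flow 0.3633 m³/s.
Half-life 20.1 h → k = ln 2 / 20.1 = 0.03448 h⁻¹ = 0.8276 d⁻¹.
Applying C = C₀e^(−kt): 27.88 × 0.6387 = 17.81 mg/L.
Second outfall: C = (0.3633·17.81 + 0.03580·418.0)/0.3991 = 53.71 mg/L.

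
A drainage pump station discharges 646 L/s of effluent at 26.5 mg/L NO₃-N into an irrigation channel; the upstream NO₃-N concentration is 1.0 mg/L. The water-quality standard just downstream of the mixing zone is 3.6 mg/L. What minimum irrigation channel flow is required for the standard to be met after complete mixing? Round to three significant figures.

5690 L/s

Set C_mix = 3.6: (Q·1.000 + 646.0·26.50) / (Q + 646.0) = 3.6
→ Q = 646.0·(26.50 − 3.6)/(3.6 − 1.000) = 5690 L/s.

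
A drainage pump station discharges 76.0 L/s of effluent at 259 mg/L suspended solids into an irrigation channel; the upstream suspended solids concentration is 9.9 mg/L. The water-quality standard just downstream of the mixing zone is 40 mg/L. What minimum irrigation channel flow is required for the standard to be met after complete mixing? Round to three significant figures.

Set C_mix = 40: (Q·9.900 + 76.00·259.0) / (Q + 76.00) = 40
→ Q = 76.00·(259.0 − 40)/(40 − 9.900) = 553.0 L/s.

553 L/s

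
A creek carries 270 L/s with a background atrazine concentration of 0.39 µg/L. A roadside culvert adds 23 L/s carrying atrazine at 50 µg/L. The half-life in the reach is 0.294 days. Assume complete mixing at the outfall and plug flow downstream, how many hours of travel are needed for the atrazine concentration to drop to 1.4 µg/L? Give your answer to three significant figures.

11.4 h

After mixing, C = (270.0·0.3900 + 23.00·50.00) / 293.0 = 1255/293.0 = 4.284 µg/L.
Half-life 0.294 d → k = ln 2 / 0.294 = 2.358 d⁻¹.
4.284·exp(−k·t) = 1.4 → t = ln(4.284/1.4)/k = 40990 s = 11.39 h.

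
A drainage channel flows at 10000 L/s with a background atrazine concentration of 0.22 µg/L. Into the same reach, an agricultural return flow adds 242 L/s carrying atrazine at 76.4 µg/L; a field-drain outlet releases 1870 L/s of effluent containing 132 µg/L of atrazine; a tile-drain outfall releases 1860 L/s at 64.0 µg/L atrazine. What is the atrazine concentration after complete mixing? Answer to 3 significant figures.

27.7 µg/L

Conservation of mass: C = (10000·0.2200 + 242.0·76.40 + 1870·132.0 + 1860·64.00) / 13970 = 386600/13970 = 27.67 µg/L.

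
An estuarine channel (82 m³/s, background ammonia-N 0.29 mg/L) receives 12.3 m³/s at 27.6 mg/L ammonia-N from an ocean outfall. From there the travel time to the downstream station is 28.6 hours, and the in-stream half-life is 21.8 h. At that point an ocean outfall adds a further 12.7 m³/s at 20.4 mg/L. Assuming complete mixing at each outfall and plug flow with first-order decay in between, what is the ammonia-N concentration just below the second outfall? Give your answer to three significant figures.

Flow-weighted average: C = (82.00·0.2900 + 12.30·27.60) / 94.30 = 363.3/94.30 = 3.852 mg/L; combined flow 94.30 m³/s.
Half-life 21.8 h → k = ln 2 / 21.8 = 0.03180 h⁻¹ = 0.7631 d⁻¹.
Decay over the reach: 3.852·exp(−kt) = 3.852·0.4028 = 1.552 mg/L.
At the second outfall, C = (94.30·1.552 + 12.70·20.40) / (94.30 + 12.70) = 3.789 mg/L.

3.79 mg/L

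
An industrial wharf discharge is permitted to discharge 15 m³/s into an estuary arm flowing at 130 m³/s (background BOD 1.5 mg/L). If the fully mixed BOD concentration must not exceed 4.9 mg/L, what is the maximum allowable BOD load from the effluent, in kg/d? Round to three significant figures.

Mass balance at the limit: 130.0·1.500 + 15.00·Cₑ = 145.0·4.9 → Cₑ = 34.37 mg/L.
Load = 15.00 m³/s × 34.37 g/m³ × 86 400 s/d = 44540 kg/d.

44500 kg/d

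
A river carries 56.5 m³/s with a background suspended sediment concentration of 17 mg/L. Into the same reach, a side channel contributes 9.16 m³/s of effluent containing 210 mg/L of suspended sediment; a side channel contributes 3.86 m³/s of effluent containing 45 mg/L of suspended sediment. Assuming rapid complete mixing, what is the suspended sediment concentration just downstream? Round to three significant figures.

Flow-weighted average: C = (56.50·17.00 + 9.160·210.0 + 3.860·45.00) / 69.52 = 3058/69.52 = 43.98 mg/L.

44.0 mg/L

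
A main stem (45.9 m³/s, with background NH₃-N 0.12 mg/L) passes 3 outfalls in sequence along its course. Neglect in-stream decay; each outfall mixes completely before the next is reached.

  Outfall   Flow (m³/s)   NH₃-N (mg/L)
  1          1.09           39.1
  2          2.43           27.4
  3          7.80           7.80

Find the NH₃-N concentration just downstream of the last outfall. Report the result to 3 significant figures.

3.07 mg/L

Below outfall 1: Q → 46.99 m³/s, C = (45.90·0.1200 + 1.090·39.10)/46.99 = 1.024 mg/L.
Below outfall 2: Q → 49.42 m³/s, C = (46.99·1.024 + 2.430·27.40)/49.42 = 2.321 mg/L.
Below outfall 3: Q → 57.22 m³/s, C = (49.42·2.321 + 7.800·7.800)/57.22 = 3.068 mg/L.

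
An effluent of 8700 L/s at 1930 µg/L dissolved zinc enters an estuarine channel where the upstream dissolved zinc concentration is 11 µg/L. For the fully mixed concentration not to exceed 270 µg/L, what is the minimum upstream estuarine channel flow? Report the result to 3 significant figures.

Set C_mix = 270: (Q·11.00 + 8700·1930) / (Q + 8700) = 270
→ Q = 8700·(1930 − 270)/(270 − 11.00) = 55760 L/s.

55800 L/s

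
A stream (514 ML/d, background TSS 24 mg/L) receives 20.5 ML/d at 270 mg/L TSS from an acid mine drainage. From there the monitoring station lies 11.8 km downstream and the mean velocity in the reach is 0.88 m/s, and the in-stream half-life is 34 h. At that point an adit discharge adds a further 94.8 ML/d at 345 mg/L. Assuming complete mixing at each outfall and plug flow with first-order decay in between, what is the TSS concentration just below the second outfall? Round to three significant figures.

78.3 mg/L

Mixed concentration C = ΣQC/ΣQ = (514.0·24.00 + 20.50·270.0) / 534.5 = 17870/534.5 = 33.43 mg/L; combined flow 534.5 ML/d.
Travel time t = 11.8·1000 / 0.88 = 13410 s = 3.725 h.
Half-life 34 h → k = ln 2 / 34 = 0.02039 h⁻¹ = 0.4893 d⁻¹.
After decay, C = 33.43 × e^(−kt) = 33.43 × 0.9269 = 30.99 mg/L.
Second outfall: C = (534.5·30.99 + 94.80·345.0)/629.3 = 78.29 mg/L.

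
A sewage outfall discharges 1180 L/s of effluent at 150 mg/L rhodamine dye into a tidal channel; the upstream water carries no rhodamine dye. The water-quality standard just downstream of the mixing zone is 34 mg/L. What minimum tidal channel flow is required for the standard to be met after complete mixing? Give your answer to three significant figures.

4030 L/s

Set C_mix = 34: (Q·0 + 1180·150.0) / (Q + 1180) = 34
→ Q = 1180·(150.0 − 34)/(34 − 0) = 4026 L/s.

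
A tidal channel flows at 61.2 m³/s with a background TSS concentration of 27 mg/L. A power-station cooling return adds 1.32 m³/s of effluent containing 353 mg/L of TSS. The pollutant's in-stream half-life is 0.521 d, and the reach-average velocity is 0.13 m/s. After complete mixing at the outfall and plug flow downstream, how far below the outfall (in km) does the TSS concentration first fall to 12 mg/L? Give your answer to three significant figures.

Mass balance: C = (61.20·27.00 + 1.320·353.0) / 62.52 = 2118/62.52 = 33.88 mg/L.
Half-life 0.521 d → k = ln 2 / 0.521 = 1.330 d⁻¹.
Set 33.88·exp(−k·t) = 12 → t = ln(33.88/12)/k = 67410 s = 18.73 h.
Distance = v·t = 0.13·67410 = 8763 m = 8.763 km.

8.76 km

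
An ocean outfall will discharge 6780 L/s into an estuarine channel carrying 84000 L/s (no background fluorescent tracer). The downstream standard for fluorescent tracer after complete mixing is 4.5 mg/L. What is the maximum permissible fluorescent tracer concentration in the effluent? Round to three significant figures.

At the limit, (Qr·Cr + Qe·Cₑ)/(Qr + Qe) = 4.5:
Cₑ = (90780·4.5 − 84000·0) / 6780 = 60.25 mg/L.

60.3 mg/L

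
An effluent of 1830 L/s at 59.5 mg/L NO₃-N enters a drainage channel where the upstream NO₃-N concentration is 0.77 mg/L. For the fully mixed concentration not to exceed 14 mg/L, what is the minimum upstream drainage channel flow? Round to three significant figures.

Set C_mix = 14: (Q·0.7700 + 1830·59.50) / (Q + 1830) = 14
→ Q = 1830·(59.50 − 14)/(14 − 0.7700) = 6294 L/s.

6290 L/s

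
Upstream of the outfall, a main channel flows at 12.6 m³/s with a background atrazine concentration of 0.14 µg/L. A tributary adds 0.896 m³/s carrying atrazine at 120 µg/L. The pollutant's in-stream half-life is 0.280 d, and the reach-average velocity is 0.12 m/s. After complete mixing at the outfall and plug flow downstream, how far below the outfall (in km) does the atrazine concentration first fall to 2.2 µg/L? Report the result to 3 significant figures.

After mixing, C = (12.60·0.1400 + 0.8960·120.0) / 13.50 = 109.3/13.50 = 8.098 µg/L.
Half-life 0.280 d → k = ln 2 / 0.280 = 2.476 d⁻¹.
Set 8.098·exp(−k·t) = 2.2 → t = ln(8.098/2.2)/k = 45480 s = 12.63 h.
Distance = v·t = 0.12·45480 = 5458 m = 5.458 km.

5.46 km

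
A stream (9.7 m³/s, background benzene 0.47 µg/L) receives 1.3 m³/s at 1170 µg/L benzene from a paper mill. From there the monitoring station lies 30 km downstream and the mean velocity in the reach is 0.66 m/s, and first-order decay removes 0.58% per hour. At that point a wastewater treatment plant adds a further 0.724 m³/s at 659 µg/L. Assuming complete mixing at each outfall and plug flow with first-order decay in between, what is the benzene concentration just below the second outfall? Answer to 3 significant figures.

Conservation of mass: C = (9.700·0.4700 + 1.300·1170) / 11.00 = 1526/11.00 = 138.7 µg/L; combined flow 11.00 m³/s.
Travel time t = 30·1000 / 0.66 = 45450 s = 12.63 h.
0.58%/h lost → k = −ln(1 − 0.0058) = 0.005817 h⁻¹.
After decay, C = 138.7 × e^(−kt) = 138.7 × 0.9292 = 128.9 µg/L.
At the second outfall, C = (11.00·128.9 + 0.7240·659.0) / (11.00 + 0.7240) = 161.6 µg/L.

162 µg/L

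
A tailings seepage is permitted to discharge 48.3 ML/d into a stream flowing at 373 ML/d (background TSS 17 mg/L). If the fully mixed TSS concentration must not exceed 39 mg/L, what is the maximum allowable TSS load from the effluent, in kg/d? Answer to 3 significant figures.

Mass balance at the limit: 373.0·17.00 + 48.30·Cₑ = 421.3·39 → Cₑ = 208.9 mg/L.
48.30 ML/d = 0.5590 m³/s. Load = 0.5590 m³/s × 208.9 g/m³ × 86 400 s/d = 10090 kg/d.

10100 kg/d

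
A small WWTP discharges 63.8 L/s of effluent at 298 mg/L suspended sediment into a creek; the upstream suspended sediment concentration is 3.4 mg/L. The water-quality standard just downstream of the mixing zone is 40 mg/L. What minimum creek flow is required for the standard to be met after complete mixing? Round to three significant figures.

450 L/s

Set C_mix = 40: (Q·3.400 + 63.80·298.0) / (Q + 63.80) = 40
→ Q = 63.80·(298.0 − 40)/(40 − 3.400) = 449.7 L/s.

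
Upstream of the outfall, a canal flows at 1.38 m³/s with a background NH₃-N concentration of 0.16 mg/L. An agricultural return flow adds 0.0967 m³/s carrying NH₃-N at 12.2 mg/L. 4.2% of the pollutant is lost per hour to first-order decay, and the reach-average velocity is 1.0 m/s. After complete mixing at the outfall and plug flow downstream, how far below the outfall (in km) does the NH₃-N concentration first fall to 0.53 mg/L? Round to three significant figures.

48.8 km

Mixed concentration C = ΣQC/ΣQ = (1.380·0.1600 + 0.09670·12.20) / 1.477 = 1.401/1.477 = 0.9484 mg/L.
4.2%/h lost → k = −ln(1 − 0.042) = 0.04291 h⁻¹.
Set 0.9484·exp(−k·t) = 0.53 → t = ln(0.9484/0.53)/k = 48820 s = 13.56 h.
Distance = v·t = 1.0·48820 = 48820 m = 48.82 km.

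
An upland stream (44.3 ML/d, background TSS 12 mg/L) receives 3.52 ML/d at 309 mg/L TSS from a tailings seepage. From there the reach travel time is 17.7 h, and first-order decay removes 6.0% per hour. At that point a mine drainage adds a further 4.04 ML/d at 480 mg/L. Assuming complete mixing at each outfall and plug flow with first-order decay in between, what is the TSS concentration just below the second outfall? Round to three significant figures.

Conservation of mass: C = (44.30·12.00 + 3.520·309.0) / 47.82 = 1619/47.82 = 33.86 mg/L; combined flow 47.82 ML/d.
6.0%/h lost → k = −ln(1 − 0.06) = 0.06188 h⁻¹.
Applying C = C₀e^(−kt): 33.86 × 0.3345 = 11.33 mg/L.
Second outfall: C = (47.82·11.33 + 4.040·480.0)/51.86 = 47.84 mg/L.

47.8 mg/L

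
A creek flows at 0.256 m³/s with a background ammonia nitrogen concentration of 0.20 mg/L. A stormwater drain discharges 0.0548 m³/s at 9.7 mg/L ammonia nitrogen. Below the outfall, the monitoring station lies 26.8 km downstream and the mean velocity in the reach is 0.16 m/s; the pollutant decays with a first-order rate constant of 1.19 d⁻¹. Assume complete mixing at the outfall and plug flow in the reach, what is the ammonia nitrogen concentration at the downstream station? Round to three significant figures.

0.187 mg/L

Conservation of mass: C = (0.2560·0.2000 + 0.05480·9.700) / 0.3108 = 0.5828/0.3108 = 1.875 mg/L.
Travel time t = 26.8·1000 / 0.16 = 167500 s = 46.53 h.
Decay over the reach: 1.875·exp(−kt) = 1.875·0.09956 = 0.1867 mg/L.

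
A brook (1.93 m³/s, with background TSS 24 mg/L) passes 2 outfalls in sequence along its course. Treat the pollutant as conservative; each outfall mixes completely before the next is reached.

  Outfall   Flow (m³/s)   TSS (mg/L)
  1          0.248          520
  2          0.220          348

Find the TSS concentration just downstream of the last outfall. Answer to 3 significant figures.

105 mg/L

After outfall 1: Q = 1.930 + 0.2480 = 2.178 m³/s; C = (1.930·24.00 + 0.2480·520.0)/2.178 = 80.48 mg/L.
After outfall 2: Q = 2.178 + 0.2200 = 2.398 m³/s; C = (2.178·80.48 + 0.2200·348.0)/2.398 = 105.0 mg/L.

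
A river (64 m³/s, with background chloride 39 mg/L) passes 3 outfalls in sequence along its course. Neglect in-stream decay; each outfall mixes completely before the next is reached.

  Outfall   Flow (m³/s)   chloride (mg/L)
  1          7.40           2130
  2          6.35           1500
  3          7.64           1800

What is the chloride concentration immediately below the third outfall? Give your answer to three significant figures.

After outfall 1: Q = 64.00 + 7.400 = 71.40 m³/s; C = (64.00·39.00 + 7.400·2130)/71.40 = 255.7 mg/L.
After outfall 2: Q = 71.40 + 6.350 = 77.75 m³/s; C = (71.40·255.7 + 6.350·1500)/77.75 = 357.3 mg/L.
After outfall 3: Q = 77.75 + 7.640 = 85.39 m³/s; C = (77.75·357.3 + 7.640·1800)/85.39 = 486.4 mg/L.

486 mg/L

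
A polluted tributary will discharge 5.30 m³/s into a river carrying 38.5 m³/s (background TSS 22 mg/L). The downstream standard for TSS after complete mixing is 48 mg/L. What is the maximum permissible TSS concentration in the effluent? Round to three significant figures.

At the limit, (Qr·Cr + Qe·Cₑ)/(Qr + Qe) = 48:
Cₑ = (43.80·48 − 38.50·22.00) / 5.300 = 236.9 mg/L.

237 mg/L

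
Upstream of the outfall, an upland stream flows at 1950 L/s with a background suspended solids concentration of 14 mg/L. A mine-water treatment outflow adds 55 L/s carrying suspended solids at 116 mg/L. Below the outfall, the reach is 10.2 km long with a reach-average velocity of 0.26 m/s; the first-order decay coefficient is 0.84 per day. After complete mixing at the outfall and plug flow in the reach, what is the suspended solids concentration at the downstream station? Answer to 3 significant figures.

11.5 mg/L

Mixed concentration C = ΣQC/ΣQ = (1950·14.00 + 55.00·116.0) / 2005 = 33680/2005 = 16.80 mg/L.
Travel time t = 10.2·1000 / 0.26 = 39230 s = 10.90 h.
After decay, C = 16.80 × e^(−kt) = 16.80 × 0.6829 = 11.47 mg/L.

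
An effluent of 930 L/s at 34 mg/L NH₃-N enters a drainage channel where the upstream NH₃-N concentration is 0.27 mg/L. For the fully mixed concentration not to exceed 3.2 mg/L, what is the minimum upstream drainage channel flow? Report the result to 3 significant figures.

9780 L/s

Set C_mix = 3.2: (Q·0.2700 + 930.0·34.00) / (Q + 930.0) = 3.2
→ Q = 930.0·(34.00 − 3.2)/(3.2 − 0.2700) = 9776 L/s.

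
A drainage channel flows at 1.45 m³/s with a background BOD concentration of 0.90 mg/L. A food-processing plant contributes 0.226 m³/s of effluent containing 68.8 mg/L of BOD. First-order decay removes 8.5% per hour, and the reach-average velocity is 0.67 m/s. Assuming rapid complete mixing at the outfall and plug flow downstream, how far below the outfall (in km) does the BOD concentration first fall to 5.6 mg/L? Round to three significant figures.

15.9 km

Flow-weighted average: C = (1.450·0.9000 + 0.2260·68.80) / 1.676 = 16.85/1.676 = 10.06 mg/L.
8.5%/h lost → k = −ln(1 − 0.085) = 0.08883 h⁻¹.
Set 10.06·exp(−k·t) = 5.6 → t = ln(10.06/5.6)/k = 23720 s = 6.590 h.
Distance = v·t = 0.67·23720 = 15900 m = 15.90 km.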